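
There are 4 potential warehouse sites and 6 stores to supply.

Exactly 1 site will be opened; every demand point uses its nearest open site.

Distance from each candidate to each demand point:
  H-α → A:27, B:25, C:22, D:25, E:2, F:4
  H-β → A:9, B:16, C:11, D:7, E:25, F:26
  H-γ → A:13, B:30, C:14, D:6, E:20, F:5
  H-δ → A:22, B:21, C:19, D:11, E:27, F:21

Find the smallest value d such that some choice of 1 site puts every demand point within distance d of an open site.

26

Open {H-β}.
  Farthest demand point is F at distance 26 (to H-β); all others are ≤ 26.
With {H-α} the worst case is 27.
With {H-δ} the worst case is 27.
No size-1 selection achieves below 26.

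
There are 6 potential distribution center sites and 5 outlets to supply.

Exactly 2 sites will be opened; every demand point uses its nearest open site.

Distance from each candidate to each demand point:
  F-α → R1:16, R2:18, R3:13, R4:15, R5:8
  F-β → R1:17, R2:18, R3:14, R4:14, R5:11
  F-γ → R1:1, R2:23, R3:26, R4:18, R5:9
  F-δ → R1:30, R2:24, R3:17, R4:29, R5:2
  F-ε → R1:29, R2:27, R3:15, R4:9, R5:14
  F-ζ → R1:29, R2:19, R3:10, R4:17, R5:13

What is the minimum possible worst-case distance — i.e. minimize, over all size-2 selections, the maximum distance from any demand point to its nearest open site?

Open {F-α, F-β}.
  Farthest demand point is R2 at distance 18 (to F-α); all others are ≤ 18.
With {F-α, F-γ} the worst case is 18.
With {F-α, F-δ} the worst case is 18.
No size-2 selection achieves below 18.

18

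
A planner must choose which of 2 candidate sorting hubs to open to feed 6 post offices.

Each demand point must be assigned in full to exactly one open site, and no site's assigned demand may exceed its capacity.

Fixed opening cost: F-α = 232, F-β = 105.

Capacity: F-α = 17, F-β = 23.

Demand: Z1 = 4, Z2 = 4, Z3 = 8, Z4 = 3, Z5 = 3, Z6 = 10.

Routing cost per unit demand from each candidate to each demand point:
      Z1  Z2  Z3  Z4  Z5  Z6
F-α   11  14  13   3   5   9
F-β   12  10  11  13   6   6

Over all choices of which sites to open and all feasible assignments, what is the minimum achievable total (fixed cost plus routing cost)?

593

Open {F-α, F-β}; cheapest assignment that respects the capacities:
  F-α (cap 17, load 10): Z1, Z4, Z5 — cost 4×11 + 3×3 + 3×5 = 68
  F-β (cap 23, load 22): Z2, Z3, Z6 — cost 4×10 + 8×11 + 10×6 = 188
  Shipping 256, fixed 337 → total 593.
  Any other capacity-feasible assignment to {F-α, F-β} ships for at least 256.
Total demand is 32 and no other set of sites has combined capacity ≥ 32, so {F-α, F-β} is the only feasible choice of open sites. Minimum: 593.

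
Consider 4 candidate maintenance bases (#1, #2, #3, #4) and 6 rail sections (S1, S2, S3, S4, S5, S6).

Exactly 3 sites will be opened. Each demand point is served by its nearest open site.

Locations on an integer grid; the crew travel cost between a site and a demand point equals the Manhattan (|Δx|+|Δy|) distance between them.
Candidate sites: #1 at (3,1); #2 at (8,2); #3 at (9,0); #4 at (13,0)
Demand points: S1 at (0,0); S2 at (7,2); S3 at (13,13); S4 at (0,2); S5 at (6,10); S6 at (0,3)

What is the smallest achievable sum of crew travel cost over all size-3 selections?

Open {#1, #2, #4}.
  S1→#1 4, S2→#2 1, S3→#4 13, S4→#1 4, S5→#2 10, S6→#1 5  ⇒ total 37.
Compare {#1, #2, #3}: total 40.
Compare {#1, #3, #4}: total 42.
No size-3 selection does better; minimum is 37.

37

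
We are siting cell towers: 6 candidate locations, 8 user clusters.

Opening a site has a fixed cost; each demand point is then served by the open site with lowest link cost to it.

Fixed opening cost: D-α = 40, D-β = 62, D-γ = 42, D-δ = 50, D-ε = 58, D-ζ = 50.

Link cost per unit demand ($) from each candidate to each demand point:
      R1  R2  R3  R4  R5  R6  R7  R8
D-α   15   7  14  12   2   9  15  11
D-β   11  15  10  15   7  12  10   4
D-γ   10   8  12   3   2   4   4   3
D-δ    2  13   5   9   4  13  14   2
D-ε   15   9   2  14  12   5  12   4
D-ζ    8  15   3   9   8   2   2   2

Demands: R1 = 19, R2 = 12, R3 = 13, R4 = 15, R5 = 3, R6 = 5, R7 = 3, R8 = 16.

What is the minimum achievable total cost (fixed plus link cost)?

Open {D-γ, D-δ}: assign each demand point to its cheapest open site.
  R1→D-δ 19×2=38, R2→D-γ 12×8=96, R3→D-δ 13×5=65, R4→D-γ 15×3=45, R5→D-γ 3×2=6, R6→D-γ 5×4=20, R7→D-γ 3×4=12, R8→D-δ 16×2=32
  link cost 314, fixed 92 → total 406.
Compare {D-γ, D-δ, D-ζ}: link cost 272 + fixed 142 = 414.
Compare {D-γ, D-δ, D-ε}: link cost 275 + fixed 150 = 425.
Compare {D-α, D-γ, D-δ}: link cost 302 + fixed 132 = 434.
All other subsets cost ≥ 414. Minimum total cost: 406.

406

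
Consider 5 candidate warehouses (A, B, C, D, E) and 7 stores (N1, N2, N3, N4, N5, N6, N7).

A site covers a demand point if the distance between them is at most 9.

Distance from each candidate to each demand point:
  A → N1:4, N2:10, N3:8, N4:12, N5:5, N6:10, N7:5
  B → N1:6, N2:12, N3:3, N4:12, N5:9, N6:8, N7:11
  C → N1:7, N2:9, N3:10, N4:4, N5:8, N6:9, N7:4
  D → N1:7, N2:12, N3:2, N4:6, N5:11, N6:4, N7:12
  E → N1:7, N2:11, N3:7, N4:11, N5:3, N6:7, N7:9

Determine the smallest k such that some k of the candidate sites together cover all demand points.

Coverage sets (demand points within 9 of each site):
  A: {N1, N3, N5, N7}
  B: {N1, N3, N5, N6}
  C: {N1, N2, N4, N5, N6, N7}
  D: {N1, N3, N4, N6}
  E: {N1, N3, N5, N6, N7}
No single site covers all 7 demand points.
But {A, C} covers everything, so the minimum is 2.

2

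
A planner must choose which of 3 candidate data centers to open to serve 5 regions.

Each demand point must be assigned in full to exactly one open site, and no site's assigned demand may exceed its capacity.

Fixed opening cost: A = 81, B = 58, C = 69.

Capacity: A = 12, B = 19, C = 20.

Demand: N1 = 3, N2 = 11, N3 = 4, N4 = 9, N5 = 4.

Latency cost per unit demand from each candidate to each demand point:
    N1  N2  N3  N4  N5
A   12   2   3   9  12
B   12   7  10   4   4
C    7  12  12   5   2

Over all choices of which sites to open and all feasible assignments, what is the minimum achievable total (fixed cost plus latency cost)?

Open {A, C}; cheapest assignment that respects the capacities:
  A (cap 12, load 11): N2 — cost 11×2 = 22
  C (cap 20, load 20): N1, N3, N4, N5 — cost 3×7 + 4×12 + 9×5 + 4×2 = 122
  Shipping 144, fixed 150 → total 294.
  Any other capacity-feasible assignment to {A, C} ships for at least 144.
Compare {B, C}: its best feasible assignment gives total 318.
Compare {A, B, C}: its best feasible assignment gives total 335.
Every other set of open sites that can feasibly serve all demand totals ≥ 318 even under its best assignment. Minimum: 294.

294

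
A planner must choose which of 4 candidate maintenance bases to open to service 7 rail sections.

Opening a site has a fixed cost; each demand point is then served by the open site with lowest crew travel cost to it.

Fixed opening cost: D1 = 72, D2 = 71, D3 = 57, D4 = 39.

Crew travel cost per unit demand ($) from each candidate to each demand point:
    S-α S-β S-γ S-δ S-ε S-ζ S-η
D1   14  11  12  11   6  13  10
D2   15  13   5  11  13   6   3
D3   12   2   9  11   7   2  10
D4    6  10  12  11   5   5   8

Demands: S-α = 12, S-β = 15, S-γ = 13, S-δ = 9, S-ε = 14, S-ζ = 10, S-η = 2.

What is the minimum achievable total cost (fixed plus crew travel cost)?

520

Open {D3, D4}: assign each demand point to its cheapest open site.
  S-α→D4 12×6=72, S-β→D3 15×2=30, S-γ→D3 13×9=117, S-δ→D3 9×11=99, S-ε→D4 14×5=70, S-ζ→D3 10×2=20, S-η→D4 2×8=16
  crew travel cost 424, fixed 96 → total 520.
Compare {D2, D3, D4}: crew travel cost 362 + fixed 167 = 529.
Compare {D3}: crew travel cost 528 + fixed 57 = 585.
Compare {D2, D3}: crew travel cost 462 + fixed 128 = 590.
All other subsets cost ≥ 529. Minimum total cost: 520.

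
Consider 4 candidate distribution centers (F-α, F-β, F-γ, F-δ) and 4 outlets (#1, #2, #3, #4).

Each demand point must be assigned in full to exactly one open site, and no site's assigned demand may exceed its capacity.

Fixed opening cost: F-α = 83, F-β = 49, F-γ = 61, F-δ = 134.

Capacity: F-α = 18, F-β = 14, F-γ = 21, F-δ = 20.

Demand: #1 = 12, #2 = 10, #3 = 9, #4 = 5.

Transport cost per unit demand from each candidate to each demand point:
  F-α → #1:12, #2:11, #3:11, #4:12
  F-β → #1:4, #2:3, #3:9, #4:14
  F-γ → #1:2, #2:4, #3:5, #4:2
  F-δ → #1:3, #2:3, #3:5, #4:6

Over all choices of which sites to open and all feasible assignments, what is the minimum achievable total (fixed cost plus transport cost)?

304

Open {F-γ, F-δ}; cheapest assignment that respects the capacities:
  F-γ (cap 21, load 17): #1, #4 — cost 12×2 + 5×2 = 34
  F-δ (cap 20, load 19): #2, #3 — cost 10×3 + 9×5 = 75
  Shipping 109, fixed 195 → total 304.
  Any other capacity-feasible assignment to {F-γ, F-δ} ships for at least 109.
Compare {F-α, F-β, F-γ}: its best feasible assignment gives total 352.
Compare {F-β, F-γ, F-δ}: its best feasible assignment gives total 353.
Every other set of open sites that can feasibly serve all demand totals ≥ 352 even under its best assignment. Minimum: 304.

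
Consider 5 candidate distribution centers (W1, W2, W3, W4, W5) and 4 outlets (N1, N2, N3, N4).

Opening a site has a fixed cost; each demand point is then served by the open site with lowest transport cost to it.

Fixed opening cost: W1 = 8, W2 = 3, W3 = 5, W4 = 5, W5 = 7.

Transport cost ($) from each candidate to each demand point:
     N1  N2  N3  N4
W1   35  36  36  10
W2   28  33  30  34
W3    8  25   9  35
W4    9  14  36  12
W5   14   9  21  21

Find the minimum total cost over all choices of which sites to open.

Open {W3, W4}: assign each demand point to its cheapest open site.
  N1→W3 8, N2→W4 14, N3→W3 9, N4→W4 12
  transport cost 43, fixed 10 → total 53.
Compare {W3, W4, W5}: transport cost 38 + fixed 17 = 55.
Compare {W1, W3, W5}: transport cost 36 + fixed 20 = 56.
Compare {W2, W3, W4}: transport cost 43 + fixed 13 = 56.
All other subsets cost ≥ 55. Minimum total cost: 53.

53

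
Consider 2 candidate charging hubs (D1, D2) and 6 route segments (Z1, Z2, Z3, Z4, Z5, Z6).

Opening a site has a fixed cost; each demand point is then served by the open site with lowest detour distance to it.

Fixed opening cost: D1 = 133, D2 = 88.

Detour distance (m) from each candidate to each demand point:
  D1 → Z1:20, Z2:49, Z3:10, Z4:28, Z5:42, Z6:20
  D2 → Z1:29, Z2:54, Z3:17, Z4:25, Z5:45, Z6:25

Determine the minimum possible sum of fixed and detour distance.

283

Open {D2}: assign each demand point to its cheapest open site.
  Z1→D2 29, Z2→D2 54, Z3→D2 17, Z4→D2 25, Z5→D2 45, Z6→D2 25
  detour distance 195, fixed 88 → total 283.
Compare {D1}: detour distance 169 + fixed 133 = 302.
Compare {D1, D2}: detour distance 166 + fixed 221 = 387.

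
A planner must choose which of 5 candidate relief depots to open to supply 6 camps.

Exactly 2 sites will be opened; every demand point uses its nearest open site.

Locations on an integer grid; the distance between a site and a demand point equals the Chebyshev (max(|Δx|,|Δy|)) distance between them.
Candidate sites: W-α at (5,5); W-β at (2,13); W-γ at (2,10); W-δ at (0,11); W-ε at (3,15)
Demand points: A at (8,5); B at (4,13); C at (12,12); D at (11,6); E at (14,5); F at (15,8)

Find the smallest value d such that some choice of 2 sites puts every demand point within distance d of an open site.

Open {W-α, W-β}.
  Farthest demand point is F at distance 10 (to W-α); all others are ≤ 10.
With {W-α, W-γ} the worst case is 10.
With {W-α, W-δ} the worst case is 10.
No size-2 selection achieves below 10.

10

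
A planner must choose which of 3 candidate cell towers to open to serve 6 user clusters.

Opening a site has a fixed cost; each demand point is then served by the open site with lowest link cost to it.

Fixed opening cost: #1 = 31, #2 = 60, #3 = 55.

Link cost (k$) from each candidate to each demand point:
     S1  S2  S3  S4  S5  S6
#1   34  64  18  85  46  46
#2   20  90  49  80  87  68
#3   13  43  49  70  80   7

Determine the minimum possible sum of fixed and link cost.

283

Open {#1, #3}: assign each demand point to its cheapest open site.
  S1→#3 13, S2→#3 43, S3→#1 18, S4→#3 70, S5→#1 46, S6→#3 7
  link cost 197, fixed 86 → total 283.
Compare {#3}: link cost 262 + fixed 55 = 317.
Compare {#1}: link cost 293 + fixed 31 = 324.
Compare {#1, #2, #3}: link cost 197 + fixed 146 = 343.
All other subsets cost ≥ 317. Minimum total cost: 283.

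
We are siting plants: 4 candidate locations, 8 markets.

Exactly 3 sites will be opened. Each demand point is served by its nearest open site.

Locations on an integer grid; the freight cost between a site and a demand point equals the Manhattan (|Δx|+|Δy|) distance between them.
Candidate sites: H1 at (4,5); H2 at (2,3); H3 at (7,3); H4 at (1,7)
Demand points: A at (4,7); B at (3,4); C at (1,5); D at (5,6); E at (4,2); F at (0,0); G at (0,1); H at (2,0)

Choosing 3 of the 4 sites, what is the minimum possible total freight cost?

Open {H1, H2, H4}.
  A→H1 2, B→H1 2, C→H4 2, D→H1 2, E→H1 3, F→H2 5, G→H2 4, H→H2 3  ⇒ total 23.
Compare {H1, H2, H3}: total 24.
Compare {H2, H3, H4}: total 27.
No size-3 selection does better; minimum is 23.

23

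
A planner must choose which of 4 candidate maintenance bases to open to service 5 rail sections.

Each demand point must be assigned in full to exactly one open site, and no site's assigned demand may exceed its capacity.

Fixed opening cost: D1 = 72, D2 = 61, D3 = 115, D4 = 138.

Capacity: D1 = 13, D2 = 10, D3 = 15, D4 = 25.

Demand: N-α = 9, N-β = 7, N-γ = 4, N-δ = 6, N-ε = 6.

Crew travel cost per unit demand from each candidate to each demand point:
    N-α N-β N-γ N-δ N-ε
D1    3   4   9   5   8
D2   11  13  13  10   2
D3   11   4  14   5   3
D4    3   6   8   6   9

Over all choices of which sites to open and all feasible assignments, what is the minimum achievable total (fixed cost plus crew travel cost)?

368

Open {D2, D4}; cheapest assignment that respects the capacities:
  D2 (cap 10, load 10): N-γ, N-ε — cost 4×13 + 6×2 = 64
  D4 (cap 25, load 22): N-α, N-β, N-δ — cost 9×3 + 7×6 + 6×6 = 105
  Shipping 169, fixed 199 → total 368.
  Any other capacity-feasible assignment to {D2, D4} ships for at least 169.
Compare {D1, D4}: its best feasible assignment gives total 381.
Compare {D1, D2, D3}: its best feasible assignment gives total 381.
Every other set of open sites that can feasibly serve all demand totals ≥ 381 even under its best assignment. Minimum: 368.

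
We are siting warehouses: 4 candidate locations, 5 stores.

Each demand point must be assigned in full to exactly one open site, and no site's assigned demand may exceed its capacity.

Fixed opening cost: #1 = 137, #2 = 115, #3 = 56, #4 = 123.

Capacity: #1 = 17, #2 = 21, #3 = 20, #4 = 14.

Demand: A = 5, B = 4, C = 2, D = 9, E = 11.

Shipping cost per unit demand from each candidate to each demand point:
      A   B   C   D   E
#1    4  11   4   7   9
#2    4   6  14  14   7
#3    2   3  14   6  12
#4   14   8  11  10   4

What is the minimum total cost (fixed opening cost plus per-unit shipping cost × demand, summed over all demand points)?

Open {#3, #4}; cheapest assignment that respects the capacities:
  #3 (cap 20, load 18): A, B, D — cost 5×2 + 4×3 + 9×6 = 76
  #4 (cap 14, load 13): C, E — cost 2×11 + 11×4 = 66
  Shipping 142, fixed 179 → total 321.
  Any other capacity-feasible assignment to {#3, #4} ships for at least 142.
Compare {#2, #3}: its best feasible assignment gives total 352.
Compare {#1, #3}: its best feasible assignment gives total 376.
Every other set of open sites that can feasibly serve all demand totals ≥ 352 even under its best assignment. Minimum: 321.

321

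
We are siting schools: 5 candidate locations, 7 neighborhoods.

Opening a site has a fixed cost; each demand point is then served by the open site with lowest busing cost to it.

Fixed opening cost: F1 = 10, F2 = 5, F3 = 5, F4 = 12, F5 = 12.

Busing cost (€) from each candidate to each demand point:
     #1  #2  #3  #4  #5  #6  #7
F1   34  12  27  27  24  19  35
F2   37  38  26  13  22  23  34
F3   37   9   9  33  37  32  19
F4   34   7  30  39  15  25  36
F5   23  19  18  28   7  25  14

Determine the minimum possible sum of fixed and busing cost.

Open {F2, F3, F5}: assign each demand point to its cheapest open site.
  #1→F5 23, #2→F3 9, #3→F3 9, #4→F2 13, #5→F5 7, #6→F2 23, #7→F5 14
  busing cost 98, fixed 22 → total 120.
Compare {F1, F2, F3, F5}: busing cost 94 + fixed 32 = 126.
Compare {F2, F3, F4, F5}: busing cost 96 + fixed 34 = 130.
Compare {F3, F5}: busing cost 115 + fixed 17 = 132.
All other subsets cost ≥ 126. Minimum total cost: 120.

120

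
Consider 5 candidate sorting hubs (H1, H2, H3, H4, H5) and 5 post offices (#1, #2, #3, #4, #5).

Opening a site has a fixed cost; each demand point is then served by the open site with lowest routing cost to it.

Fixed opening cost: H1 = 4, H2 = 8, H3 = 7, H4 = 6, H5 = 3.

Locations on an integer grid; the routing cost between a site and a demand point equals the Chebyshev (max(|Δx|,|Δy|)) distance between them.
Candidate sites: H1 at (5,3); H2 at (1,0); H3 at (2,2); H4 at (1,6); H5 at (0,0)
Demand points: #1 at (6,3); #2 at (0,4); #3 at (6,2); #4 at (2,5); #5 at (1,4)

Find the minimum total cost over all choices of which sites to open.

Open {H1, H4}: assign each demand point to its cheapest open site.
  #1→H1 1, #2→H4 2, #3→H1 1, #4→H4 1, #5→H4 2
  routing cost 7, fixed 10 → total 17.
Compare {H1}: routing cost 14 + fixed 4 = 18.
Compare {H1, H3}: routing cost 9 + fixed 11 = 20.
Compare {H1, H5}: routing cost 13 + fixed 7 = 20.
All other subsets cost ≥ 18. Minimum total cost: 17.

17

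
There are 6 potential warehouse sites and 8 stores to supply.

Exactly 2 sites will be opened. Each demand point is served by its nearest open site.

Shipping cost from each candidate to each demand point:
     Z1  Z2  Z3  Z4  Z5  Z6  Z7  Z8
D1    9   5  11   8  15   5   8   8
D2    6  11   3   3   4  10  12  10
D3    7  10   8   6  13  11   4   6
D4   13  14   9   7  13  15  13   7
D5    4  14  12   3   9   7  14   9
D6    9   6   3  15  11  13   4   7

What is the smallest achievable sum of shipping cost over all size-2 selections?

42

Open {D1, D2}.
  Z1→D2 6, Z2→D1 5, Z3→D2 3, Z4→D2 3, Z5→D2 4, Z6→D1 5, Z7→D1 8, Z8→D1 8  ⇒ total 42.
Compare {D2, D6}: total 43.
Compare {D5, D6}: total 43.
No size-2 selection does better; minimum is 42.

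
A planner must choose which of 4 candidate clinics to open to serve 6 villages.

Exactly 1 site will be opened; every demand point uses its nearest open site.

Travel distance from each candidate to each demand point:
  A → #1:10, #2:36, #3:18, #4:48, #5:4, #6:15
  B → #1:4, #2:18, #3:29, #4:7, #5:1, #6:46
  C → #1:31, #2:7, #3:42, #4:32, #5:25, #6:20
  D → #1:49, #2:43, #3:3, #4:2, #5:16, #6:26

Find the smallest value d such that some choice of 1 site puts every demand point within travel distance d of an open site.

Open {C}.
  Farthest demand point is #3 at travel distance 42 (to C); all others are ≤ 42.
With {B} the worst case is 46.
With {A} the worst case is 48.
No size-1 selection achieves below 42.

42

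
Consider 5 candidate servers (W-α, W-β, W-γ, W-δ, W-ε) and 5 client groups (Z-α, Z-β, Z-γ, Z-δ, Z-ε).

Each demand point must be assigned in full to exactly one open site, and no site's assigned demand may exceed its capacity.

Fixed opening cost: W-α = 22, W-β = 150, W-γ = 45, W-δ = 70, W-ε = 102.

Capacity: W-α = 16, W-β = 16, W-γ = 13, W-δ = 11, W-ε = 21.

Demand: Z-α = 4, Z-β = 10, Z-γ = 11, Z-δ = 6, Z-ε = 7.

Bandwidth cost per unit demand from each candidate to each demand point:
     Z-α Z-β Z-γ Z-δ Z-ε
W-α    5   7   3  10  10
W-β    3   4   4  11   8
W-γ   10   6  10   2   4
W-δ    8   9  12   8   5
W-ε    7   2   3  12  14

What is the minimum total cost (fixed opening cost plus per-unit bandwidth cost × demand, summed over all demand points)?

282

Open {W-α, W-γ, W-ε}; cheapest assignment that respects the capacities:
  W-α (cap 16, load 15): Z-α, Z-γ — cost 4×5 + 11×3 = 53
  W-γ (cap 13, load 13): Z-δ, Z-ε — cost 6×2 + 7×4 = 40
  W-ε (cap 21, load 10): Z-β — cost 10×2 = 20
  Shipping 113, fixed 169 → total 282.
  Any other capacity-feasible assignment to {W-α, W-γ, W-ε} ships for at least 113.
Compare {W-α, W-γ, W-δ}: its best feasible assignment gives total 320.
Compare {W-α, W-β, W-γ}: its best feasible assignment gives total 342.
Every other set of open sites that can feasibly serve all demand totals ≥ 320 even under its best assignment. Minimum: 282.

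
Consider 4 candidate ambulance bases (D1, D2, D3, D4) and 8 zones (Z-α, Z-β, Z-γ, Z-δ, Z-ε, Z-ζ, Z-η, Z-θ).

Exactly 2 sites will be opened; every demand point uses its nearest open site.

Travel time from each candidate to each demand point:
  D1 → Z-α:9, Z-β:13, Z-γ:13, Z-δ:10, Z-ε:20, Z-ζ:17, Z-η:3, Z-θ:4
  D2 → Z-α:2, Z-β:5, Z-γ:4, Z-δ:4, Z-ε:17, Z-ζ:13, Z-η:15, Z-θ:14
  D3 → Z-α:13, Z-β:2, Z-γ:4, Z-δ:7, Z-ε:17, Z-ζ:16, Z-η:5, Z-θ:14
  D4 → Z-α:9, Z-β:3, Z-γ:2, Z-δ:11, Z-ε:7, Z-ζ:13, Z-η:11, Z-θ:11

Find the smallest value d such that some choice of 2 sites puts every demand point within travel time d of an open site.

Open {D1, D4}.
  Farthest demand point is Z-ζ at travel time 13 (to D4); all others are ≤ 13.
With {D2, D4} the worst case is 13.
With {D3, D4} the worst case is 13.
No size-2 selection achieves below 13.

13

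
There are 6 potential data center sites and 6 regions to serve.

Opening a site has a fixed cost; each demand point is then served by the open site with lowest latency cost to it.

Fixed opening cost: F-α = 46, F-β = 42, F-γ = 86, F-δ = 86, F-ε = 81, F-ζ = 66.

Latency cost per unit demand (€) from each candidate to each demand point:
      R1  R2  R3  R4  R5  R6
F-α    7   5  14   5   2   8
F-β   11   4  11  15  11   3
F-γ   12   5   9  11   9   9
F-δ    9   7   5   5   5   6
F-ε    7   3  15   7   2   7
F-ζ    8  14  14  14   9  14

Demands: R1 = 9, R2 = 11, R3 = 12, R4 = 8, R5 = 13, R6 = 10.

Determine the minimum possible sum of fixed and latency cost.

423

Open {F-α, F-β}: assign each demand point to its cheapest open site.
  R1→F-α 9×7=63, R2→F-β 11×4=44, R3→F-β 12×11=132, R4→F-α 8×5=40, R5→F-α 13×2=26, R6→F-β 10×3=30
  latency cost 335, fixed 88 → total 423.
Compare {F-α, F-δ}: latency cost 304 + fixed 132 = 436.
Compare {F-α, F-β, F-δ}: latency cost 263 + fixed 174 = 437.
Compare {F-β, F-δ}: latency cost 320 + fixed 128 = 448.
All other subsets cost ≥ 436. Minimum total cost: 423.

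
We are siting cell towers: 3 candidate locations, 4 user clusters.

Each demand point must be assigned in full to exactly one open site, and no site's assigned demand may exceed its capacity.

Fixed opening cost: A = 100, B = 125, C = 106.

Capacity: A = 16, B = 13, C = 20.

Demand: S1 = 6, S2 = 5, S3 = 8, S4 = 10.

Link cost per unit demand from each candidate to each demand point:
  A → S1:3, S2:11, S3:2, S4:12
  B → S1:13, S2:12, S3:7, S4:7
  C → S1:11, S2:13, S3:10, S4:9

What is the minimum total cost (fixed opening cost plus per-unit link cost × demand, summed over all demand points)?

395

Open {A, C}; cheapest assignment that respects the capacities:
  A (cap 16, load 14): S1, S3 — cost 6×3 + 8×2 = 34
  C (cap 20, load 15): S2, S4 — cost 5×13 + 10×9 = 155
  Shipping 189, fixed 206 → total 395.
  Any other capacity-feasible assignment to {A, C} ships for at least 189.
Compare {A, B}: its best feasible assignment gives total 479.
Compare {A, B, C}: its best feasible assignment gives total 500.
Every other set of open sites that can feasibly serve all demand totals ≥ 479 even under its best assignment. Minimum: 395.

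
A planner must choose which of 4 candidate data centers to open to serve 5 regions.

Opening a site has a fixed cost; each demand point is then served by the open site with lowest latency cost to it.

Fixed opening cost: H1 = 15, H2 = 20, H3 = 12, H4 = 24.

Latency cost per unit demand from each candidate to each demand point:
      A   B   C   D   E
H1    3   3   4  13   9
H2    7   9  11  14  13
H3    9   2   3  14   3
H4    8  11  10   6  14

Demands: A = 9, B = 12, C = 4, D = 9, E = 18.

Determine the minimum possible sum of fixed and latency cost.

222

Open {H1, H3, H4}: assign each demand point to its cheapest open site.
  A→H1 9×3=27, B→H3 12×2=24, C→H3 4×3=12, D→H4 9×6=54, E→H3 18×3=54
  latency cost 171, fixed 51 → total 222.
Compare {H1, H2, H3, H4}: latency cost 171 + fixed 71 = 242.
Compare {H3, H4}: latency cost 216 + fixed 36 = 252.
Compare {H1, H3}: latency cost 234 + fixed 27 = 261.
All other subsets cost ≥ 242. Minimum total cost: 222.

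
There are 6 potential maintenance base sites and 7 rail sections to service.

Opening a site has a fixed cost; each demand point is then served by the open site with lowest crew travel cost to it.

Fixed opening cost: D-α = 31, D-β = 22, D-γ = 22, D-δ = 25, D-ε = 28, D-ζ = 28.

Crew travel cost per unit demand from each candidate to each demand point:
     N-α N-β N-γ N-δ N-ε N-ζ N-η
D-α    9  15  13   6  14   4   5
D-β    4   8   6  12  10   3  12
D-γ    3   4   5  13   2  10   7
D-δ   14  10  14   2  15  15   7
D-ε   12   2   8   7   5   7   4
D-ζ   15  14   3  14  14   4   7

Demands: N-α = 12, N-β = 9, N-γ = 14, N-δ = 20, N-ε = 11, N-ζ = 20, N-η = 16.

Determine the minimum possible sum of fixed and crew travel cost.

405

Open {D-γ, D-δ, D-ε, D-ζ}: assign each demand point to its cheapest open site.
  N-α→D-γ 12×3=36, N-β→D-ε 9×2=18, N-γ→D-ζ 14×3=42, N-δ→D-δ 20×2=40, N-ε→D-γ 11×2=22, N-ζ→D-ζ 20×4=80, N-η→D-ε 16×4=64
  crew travel cost 302, fixed 103 → total 405.
Compare {D-β, D-γ, D-δ, D-ε}: crew travel cost 310 + fixed 97 = 407.
Compare {D-β, D-γ, D-δ, D-ε, D-ζ}: crew travel cost 282 + fixed 125 = 407.
Compare {D-β, D-δ, D-ε, D-ζ}: crew travel cost 327 + fixed 103 = 430.
All other subsets cost ≥ 407. Minimum total cost: 405.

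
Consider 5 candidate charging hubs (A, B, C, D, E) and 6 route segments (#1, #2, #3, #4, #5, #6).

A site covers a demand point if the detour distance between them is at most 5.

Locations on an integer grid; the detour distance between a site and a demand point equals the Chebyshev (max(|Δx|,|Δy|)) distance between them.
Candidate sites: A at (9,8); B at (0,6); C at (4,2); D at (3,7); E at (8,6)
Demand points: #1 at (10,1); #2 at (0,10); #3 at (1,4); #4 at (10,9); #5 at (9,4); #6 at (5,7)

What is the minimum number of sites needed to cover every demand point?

Coverage sets (demand points within 5 of each site):
  A: {#4, #5, #6}
  B: {#2, #3, #6}
  C: {#3, #5, #6}
  D: {#2, #3, #6}
  E: {#1, #4, #5, #6}
No single site covers all 6 demand points.
But {B, E} covers everything, so the minimum is 2.

2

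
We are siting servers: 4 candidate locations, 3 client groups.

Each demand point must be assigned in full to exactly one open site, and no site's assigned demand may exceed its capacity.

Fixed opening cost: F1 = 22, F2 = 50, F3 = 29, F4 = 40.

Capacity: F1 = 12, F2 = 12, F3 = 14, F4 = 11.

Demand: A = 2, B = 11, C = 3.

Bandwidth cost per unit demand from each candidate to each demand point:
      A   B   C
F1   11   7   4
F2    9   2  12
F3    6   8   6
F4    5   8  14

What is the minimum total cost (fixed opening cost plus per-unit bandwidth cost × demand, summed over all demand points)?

Open {F1, F2}; cheapest assignment that respects the capacities:
  F1 (cap 12, load 5): A, C — cost 2×11 + 3×4 = 34
  F2 (cap 12, load 11): B — cost 11×2 = 22
  Shipping 56, fixed 72 → total 128.
  Any other capacity-feasible assignment to {F1, F2} ships for at least 56.
Compare {F2, F3}: its best feasible assignment gives total 131.
Compare {F1, F2, F3}: its best feasible assignment gives total 147.
Every other set of open sites that can feasibly serve all demand totals ≥ 131 even under its best assignment. Minimum: 128.

128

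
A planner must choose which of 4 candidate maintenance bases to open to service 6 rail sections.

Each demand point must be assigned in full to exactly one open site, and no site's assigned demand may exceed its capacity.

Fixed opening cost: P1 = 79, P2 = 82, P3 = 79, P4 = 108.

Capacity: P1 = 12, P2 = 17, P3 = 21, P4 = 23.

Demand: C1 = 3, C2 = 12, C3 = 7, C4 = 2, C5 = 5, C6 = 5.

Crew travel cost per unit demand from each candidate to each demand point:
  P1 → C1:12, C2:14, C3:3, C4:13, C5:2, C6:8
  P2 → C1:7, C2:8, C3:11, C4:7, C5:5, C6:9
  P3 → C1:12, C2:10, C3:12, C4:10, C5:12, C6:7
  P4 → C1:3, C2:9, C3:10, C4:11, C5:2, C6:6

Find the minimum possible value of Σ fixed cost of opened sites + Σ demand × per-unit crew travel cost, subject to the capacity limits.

387

Open {P1, P4}; cheapest assignment that respects the capacities:
  P1 (cap 12, load 12): C3, C5 — cost 7×3 + 5×2 = 31
  P4 (cap 23, load 22): C1, C2, C4, C6 — cost 3×3 + 12×9 + 2×11 + 5×6 = 169
  Shipping 200, fixed 187 → total 387.
  Any other capacity-feasible assignment to {P1, P4} ships for at least 200.
Compare {P2, P4}: its best feasible assignment gives total 419.
Compare {P1, P2, P3}: its best feasible assignment gives total 437.
Every other set of open sites that can feasibly serve all demand totals ≥ 419 even under its best assignment. Minimum: 387.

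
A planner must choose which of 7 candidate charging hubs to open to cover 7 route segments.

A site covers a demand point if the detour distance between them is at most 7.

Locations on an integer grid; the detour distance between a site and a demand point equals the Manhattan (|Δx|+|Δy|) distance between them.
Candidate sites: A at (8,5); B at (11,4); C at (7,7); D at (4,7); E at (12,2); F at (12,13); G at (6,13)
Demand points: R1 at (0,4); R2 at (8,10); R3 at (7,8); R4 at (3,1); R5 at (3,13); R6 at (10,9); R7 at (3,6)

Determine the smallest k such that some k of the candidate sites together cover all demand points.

Coverage sets (demand points within 7 of each site):
  A: {R2, R3, R6, R7}
  B: {R6}
  C: {R2, R3, R6, R7}
  D: {R1, R2, R3, R4, R5, R7}
  E: {}
  F: {R2, R6}
  G: {R2, R3, R5}
No single site covers all 7 demand points.
But {A, D} covers everything, so the minimum is 2.

2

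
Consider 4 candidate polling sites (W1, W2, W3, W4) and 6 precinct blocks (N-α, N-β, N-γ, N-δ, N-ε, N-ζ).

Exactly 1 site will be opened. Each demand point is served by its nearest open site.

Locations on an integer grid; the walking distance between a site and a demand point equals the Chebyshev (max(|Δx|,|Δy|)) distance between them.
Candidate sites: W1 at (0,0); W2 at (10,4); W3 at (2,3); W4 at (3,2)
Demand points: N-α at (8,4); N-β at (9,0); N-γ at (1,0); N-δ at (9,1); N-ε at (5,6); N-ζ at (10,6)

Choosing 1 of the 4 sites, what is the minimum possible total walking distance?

Open {W2}.
  N-α→W2 2, N-β→W2 4, N-γ→W2 9, N-δ→W2 3, N-ε→W2 5, N-ζ→W2 2  ⇒ total 25.
Compare {W4}: total 30.
Compare {W3}: total 34.
No size-1 selection does better; minimum is 25.

25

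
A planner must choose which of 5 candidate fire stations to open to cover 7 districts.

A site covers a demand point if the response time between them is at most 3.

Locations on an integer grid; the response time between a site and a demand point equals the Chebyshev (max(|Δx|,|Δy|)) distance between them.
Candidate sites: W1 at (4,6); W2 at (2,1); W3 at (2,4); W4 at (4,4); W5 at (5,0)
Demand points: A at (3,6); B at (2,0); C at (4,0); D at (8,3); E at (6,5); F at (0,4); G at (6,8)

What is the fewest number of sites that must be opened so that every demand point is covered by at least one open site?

3

Coverage sets (demand points within 3 of each site):
  W1: {A, E, G}
  W2: {B, C, F}
  W3: {A, F}
  W4: {A, E}
  W5: {B, C, D}
No 2 sites suffice: every size-2 union leaves at least one demand point uncovered.
But {W1, W2, W5} covers everything, so the minimum is 3.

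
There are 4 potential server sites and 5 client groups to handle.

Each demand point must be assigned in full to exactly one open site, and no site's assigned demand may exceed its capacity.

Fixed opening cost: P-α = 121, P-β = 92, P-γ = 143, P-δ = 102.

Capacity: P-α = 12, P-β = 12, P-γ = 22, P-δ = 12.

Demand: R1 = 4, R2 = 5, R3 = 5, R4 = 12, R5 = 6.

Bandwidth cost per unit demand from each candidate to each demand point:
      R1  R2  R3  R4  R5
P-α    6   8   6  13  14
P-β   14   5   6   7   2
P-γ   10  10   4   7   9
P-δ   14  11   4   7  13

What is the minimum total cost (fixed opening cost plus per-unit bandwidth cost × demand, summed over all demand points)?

416

Open {P-β, P-γ}; cheapest assignment that respects the capacities:
  P-β (cap 12, load 11): R2, R5 — cost 5×5 + 6×2 = 37
  P-γ (cap 22, load 21): R1, R3, R4 — cost 4×10 + 5×4 + 12×7 = 144
  Shipping 181, fixed 235 → total 416.
  Any other capacity-feasible assignment to {P-β, P-γ} ships for at least 181.
Compare {P-α, P-β, P-δ}: its best feasible assignment gives total 490.
Compare {P-γ, P-δ}: its best feasible assignment gives total 493.
Every other set of open sites that can feasibly serve all demand totals ≥ 490 even under its best assignment. Minimum: 416.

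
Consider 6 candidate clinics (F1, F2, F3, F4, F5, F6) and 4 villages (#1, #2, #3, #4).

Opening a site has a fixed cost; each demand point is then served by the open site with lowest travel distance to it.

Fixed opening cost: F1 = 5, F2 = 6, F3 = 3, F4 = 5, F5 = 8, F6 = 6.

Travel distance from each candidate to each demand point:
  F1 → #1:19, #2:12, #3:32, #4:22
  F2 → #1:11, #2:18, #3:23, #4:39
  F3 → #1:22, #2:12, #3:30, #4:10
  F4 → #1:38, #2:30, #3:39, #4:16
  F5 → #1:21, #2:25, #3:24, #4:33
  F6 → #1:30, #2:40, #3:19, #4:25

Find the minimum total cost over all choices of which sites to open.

65

Open {F2, F3}: assign each demand point to its cheapest open site.
  #1→F2 11, #2→F3 12, #3→F2 23, #4→F3 10
  travel distance 56, fixed 9 → total 65.
Compare {F2, F3, F6}: travel distance 52 + fixed 15 = 67.
Compare {F1, F2, F3}: travel distance 56 + fixed 14 = 70.
Compare {F2, F3, F4}: travel distance 56 + fixed 14 = 70.
All other subsets cost ≥ 67. Minimum total cost: 65.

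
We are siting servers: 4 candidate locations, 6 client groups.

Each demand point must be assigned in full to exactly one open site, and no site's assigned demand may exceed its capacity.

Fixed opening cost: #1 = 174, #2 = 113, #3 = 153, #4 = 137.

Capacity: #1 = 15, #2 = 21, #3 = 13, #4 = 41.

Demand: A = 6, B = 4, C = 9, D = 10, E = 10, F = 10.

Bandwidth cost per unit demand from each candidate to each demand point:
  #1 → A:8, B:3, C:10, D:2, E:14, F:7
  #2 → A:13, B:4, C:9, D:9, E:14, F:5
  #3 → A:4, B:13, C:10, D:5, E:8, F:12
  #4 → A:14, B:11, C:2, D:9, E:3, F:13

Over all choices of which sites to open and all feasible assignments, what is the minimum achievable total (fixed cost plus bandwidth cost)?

Open {#2, #4}; cheapest assignment that respects the capacities:
  #2 (cap 21, load 20): A, B, F — cost 6×13 + 4×4 + 10×5 = 144
  #4 (cap 41, load 29): C, D, E — cost 9×2 + 10×9 + 10×3 = 138
  Shipping 282, fixed 250 → total 532.
  Any other capacity-feasible assignment to {#2, #4} ships for at least 282.
Compare {#1, #4}: its best feasible assignment gives total 605.
Compare {#2, #3, #4}: its best feasible assignment gives total 631.
Every other set of open sites that can feasibly serve all demand totals ≥ 605 even under its best assignment. Minimum: 532.

532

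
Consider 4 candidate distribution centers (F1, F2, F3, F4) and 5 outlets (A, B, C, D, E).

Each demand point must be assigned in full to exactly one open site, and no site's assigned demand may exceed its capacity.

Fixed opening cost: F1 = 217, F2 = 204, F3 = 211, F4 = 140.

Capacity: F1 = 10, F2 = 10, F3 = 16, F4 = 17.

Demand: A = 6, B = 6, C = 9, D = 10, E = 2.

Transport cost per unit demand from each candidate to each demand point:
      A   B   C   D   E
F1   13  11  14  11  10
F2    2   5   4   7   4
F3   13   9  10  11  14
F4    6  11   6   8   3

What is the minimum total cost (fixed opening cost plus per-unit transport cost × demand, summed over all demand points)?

Open {F3, F4}; cheapest assignment that respects the capacities:
  F3 (cap 16, load 16): B, D — cost 6×9 + 10×11 = 164
  F4 (cap 17, load 17): A, C, E — cost 6×6 + 9×6 + 2×3 = 96
  Shipping 260, fixed 351 → total 611.
  Any other capacity-feasible assignment to {F3, F4} ships for at least 260.
Compare {F2, F3, F4}: its best feasible assignment gives total 775.
Compare {F1, F2, F4}: its best feasible assignment gives total 793.
Every other set of open sites that can feasibly serve all demand totals ≥ 775 even under its best assignment. Minimum: 611.

611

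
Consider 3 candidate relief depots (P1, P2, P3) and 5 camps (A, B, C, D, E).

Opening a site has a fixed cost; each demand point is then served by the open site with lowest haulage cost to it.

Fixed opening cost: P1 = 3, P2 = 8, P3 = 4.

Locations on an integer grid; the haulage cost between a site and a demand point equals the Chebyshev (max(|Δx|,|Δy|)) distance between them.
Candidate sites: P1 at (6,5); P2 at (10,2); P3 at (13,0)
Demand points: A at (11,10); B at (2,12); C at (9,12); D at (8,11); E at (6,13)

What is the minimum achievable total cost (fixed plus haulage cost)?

36

Open {P1}: assign each demand point to its cheapest open site.
  A→P1 5, B→P1 7, C→P1 7, D→P1 6, E→P1 8
  haulage cost 33, fixed 3 → total 36.
Compare {P1, P3}: haulage cost 33 + fixed 7 = 40.
Compare {P1, P2}: haulage cost 33 + fixed 11 = 44.
Compare {P1, P2, P3}: haulage cost 33 + fixed 15 = 48.
All other subsets cost ≥ 40. Minimum total cost: 36.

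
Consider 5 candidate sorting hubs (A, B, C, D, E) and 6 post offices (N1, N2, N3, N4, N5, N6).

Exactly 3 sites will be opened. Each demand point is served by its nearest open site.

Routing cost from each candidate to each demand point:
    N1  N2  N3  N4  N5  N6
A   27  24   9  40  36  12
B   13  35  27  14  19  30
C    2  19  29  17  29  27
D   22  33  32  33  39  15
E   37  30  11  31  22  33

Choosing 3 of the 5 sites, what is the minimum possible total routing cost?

75

Open {A, B, C}.
  N1→C 2, N2→C 19, N3→A 9, N4→B 14, N5→B 19, N6→A 12  ⇒ total 75.
Compare {A, C, E}: total 81.
Compare {C, D, E}: total 86.
No size-3 selection does better; minimum is 75.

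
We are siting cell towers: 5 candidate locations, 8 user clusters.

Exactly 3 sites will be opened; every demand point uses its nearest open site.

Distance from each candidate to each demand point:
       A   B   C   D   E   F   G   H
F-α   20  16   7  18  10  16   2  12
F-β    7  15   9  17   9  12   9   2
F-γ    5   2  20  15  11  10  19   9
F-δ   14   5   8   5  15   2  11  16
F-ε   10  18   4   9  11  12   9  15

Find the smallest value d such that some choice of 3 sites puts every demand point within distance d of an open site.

9

Open {F-α, F-β, F-δ}.
  Farthest demand point is E at distance 9 (to F-β); all others are ≤ 9.
With {F-β, F-γ, F-δ} the worst case is 9.
With {F-β, F-δ, F-ε} the worst case is 9.
No size-3 selection achieves below 9.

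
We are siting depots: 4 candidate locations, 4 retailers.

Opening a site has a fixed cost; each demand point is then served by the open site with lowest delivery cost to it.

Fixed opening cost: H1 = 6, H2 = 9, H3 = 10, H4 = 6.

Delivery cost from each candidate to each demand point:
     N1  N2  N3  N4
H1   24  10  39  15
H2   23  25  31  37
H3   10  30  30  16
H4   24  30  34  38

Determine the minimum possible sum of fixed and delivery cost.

Open {H1, H3}: assign each demand point to its cheapest open site.
  N1→H3 10, N2→H1 10, N3→H3 30, N4→H1 15
  delivery cost 65, fixed 16 → total 81.
Compare {H1, H3, H4}: delivery cost 65 + fixed 22 = 87.
Compare {H1, H2, H3}: delivery cost 65 + fixed 25 = 90.
Compare {H1}: delivery cost 88 + fixed 6 = 94.
All other subsets cost ≥ 87. Minimum total cost: 81.

81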